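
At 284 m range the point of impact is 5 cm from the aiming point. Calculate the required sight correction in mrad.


1 mrad subtends 1 cm per 10 m of range, so adj = error_cm / (dist_m / 10) = 5 / (284/10) = 0.1761 mrad

0.1761 mrad


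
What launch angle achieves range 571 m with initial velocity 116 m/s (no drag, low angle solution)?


sin(2*theta) = R*g/v0^2 = 571*9.81/116^2 = 0.416283, theta = arcsin(0.416283)/2 = 12.3°

12.3 degrees


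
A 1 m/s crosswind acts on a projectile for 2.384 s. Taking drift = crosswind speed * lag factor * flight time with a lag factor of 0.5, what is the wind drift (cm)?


drift = v_wind * lag * t = 1 * 0.5 * 2.384 = 1.192 m ≈ 119.2 cm

119.2 cm


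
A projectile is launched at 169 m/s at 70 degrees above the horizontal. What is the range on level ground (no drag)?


R = v0^2 * sin(2*theta) / g = 169^2 * sin(2*70°) / 9.81 = 1871 m

1871 m


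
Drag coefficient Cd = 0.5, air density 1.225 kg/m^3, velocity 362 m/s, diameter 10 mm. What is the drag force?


A = pi*(d/2)^2 = pi*(10/2000)^2 = 7.85398e-05 m^2
Fd = 0.5*Cd*rho*A*v^2 = 0.5*0.5*1.225*7.85398e-05*362^2 = 3.152 N

3.152 N


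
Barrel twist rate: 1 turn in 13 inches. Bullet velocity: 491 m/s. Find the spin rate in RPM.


twist_m = 13*0.0254 = 0.3302 m
spin = v/twist = 491/0.3302 = 1486.978 rev/s
RPM = spin*60 = 1486.978*60 ≈ 89219 RPM

89219 RPM


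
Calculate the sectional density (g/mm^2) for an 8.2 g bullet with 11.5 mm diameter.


SD = m/d^2 = 8.2/11.5^2 = 0.062 g/mm^2

0.062 g/mm^2


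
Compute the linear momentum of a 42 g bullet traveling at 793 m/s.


p = m*v = 0.042*793 = 33.31 kg·m/s

33.31 kg·m/s


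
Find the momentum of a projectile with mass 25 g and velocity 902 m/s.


p = m*v = 0.025*902 = 22.55 kg·m/s

22.55 kg·m/s


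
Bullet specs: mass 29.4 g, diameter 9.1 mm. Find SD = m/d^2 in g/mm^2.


SD = m/d^2 = 29.4/9.1^2 = 0.355 g/mm^2

0.355 g/mm^2


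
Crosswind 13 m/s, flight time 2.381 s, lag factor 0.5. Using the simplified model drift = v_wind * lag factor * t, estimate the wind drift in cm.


drift = v_wind * lag * t = 13 * 0.5 * 2.381 = 15.4765 m ≈ 1548 cm

1548 cm


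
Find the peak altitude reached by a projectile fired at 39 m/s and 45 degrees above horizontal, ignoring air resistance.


H = (v0*sin(theta))^2 / (2g) = (39*sin(45°))^2 / (2*9.81) = 38.76 m

38.76 m


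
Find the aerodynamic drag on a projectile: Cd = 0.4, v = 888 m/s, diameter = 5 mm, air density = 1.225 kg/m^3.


A = pi*(d/2)^2 = pi*(5/2000)^2 = 1.96350e-05 m^2
Fd = 0.5*Cd*rho*A*v^2 = 0.5*0.4*1.225*1.96350e-05*888^2 = 3.793 N

3.793 N


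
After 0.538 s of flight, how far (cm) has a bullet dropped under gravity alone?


drop = 0.5*g*t^2 = 0.5*9.81*0.538^2 = 1.41972 m ≈ 142 cm

142 cm


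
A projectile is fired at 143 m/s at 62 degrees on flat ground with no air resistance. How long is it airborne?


T = 2*v0*sin(theta)/g = 2*143*sin(62°)/9.81 = 25.74 s

25.74 s


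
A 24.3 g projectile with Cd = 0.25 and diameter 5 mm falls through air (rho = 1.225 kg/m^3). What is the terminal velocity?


A = pi*(d/2)^2 = pi*(5/2000)^2 = 1.96350e-05 m^2
vt = sqrt(2mg/(Cd*rho*A)) = sqrt(2*0.0243*9.81/(0.25 * 1.225 * 1.96350e-05)) = 281.6 m/s

281.6 m/s


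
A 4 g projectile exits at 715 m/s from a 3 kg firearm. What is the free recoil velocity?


v_recoil = m_p * v_p / m_gun = 0.004 * 715 / 3 = 0.9533 m/s

0.9533 m/s


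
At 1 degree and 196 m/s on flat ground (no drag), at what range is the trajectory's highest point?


R = v0^2*sin(2*theta)/g = 196^2*sin(2*1°)/9.81 = 136.667 m
apex_dist = R/2 = 136.667/2 = 68.33 m

68.33 m


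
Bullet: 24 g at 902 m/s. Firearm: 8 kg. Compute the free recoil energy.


v_r = m_p*v_p/m_gun = 0.024*902/8 = 2.706 m/s, E_r = 0.5*m_gun*v_r^2 = 0.5*8*2.706^2 = 29.29 J

29.29 J


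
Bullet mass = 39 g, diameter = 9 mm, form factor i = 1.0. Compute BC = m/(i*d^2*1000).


BC = m/(i*d^2*1000) = 39/(1.0 * 9^2 * 1000) = 0.0004815

0.0004815


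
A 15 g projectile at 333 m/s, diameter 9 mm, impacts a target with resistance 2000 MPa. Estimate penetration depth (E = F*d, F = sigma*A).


A = pi*(d/2)^2 = pi*(9/2)^2 = 63.6173 mm^2
E = 0.5*m*v^2 = 0.5*0.015*333^2 = 831.668 J
depth = E/(sigma*A) = 831.668 J / (2000 MPa * 63.6173 mm^2) = 831.668/(2000 * 63.6173) m = 0.00653649 m ≈ 6.536 mm

6.536 mm


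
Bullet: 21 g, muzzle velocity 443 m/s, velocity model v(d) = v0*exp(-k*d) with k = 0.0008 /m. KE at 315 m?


v = v0*exp(-k*d) = 443*exp(-0.0008*315) = 344.319 m/s
E = 0.5*m*v^2 = 0.5*0.021*344.319^2 = 1245 J

1245 J


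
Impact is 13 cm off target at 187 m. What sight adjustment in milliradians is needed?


1 mrad subtends 1 cm per 10 m of range, so adj = error_cm / (dist_m / 10) = 13 / (187/10) = 0.6952 mrad

0.6952 mrad


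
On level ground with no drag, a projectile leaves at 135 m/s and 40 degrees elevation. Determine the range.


R = v0^2 * sin(2*theta) / g = 135^2 * sin(2*40°) / 9.81 = 1830 m

1830 m


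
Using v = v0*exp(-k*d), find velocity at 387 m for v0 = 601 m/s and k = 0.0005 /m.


v = v0*exp(-k*d) = 601*exp(-0.0005*387) = 495.3 m/s

495.3 m/s


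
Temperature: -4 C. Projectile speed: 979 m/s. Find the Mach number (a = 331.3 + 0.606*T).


a = 331.3 + 0.606*(-4) = 328.876 m/s
M = v/a = 979/328.876 = 2.977

2.977


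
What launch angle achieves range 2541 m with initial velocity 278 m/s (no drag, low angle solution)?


sin(2*theta) = R*g/v0^2 = 2541*9.81/278^2 = 0.32254, theta = arcsin(0.32254)/2 = 9.408°

9.408 degrees


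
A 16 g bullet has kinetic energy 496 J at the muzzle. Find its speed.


v = sqrt(2*E/m) = sqrt(2*496/0.016) = 249 m/s

249 m/s


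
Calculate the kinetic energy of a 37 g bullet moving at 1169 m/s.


E = 0.5*m*v^2 = 0.5*0.037*1169^2 = 25281 J

25281 J


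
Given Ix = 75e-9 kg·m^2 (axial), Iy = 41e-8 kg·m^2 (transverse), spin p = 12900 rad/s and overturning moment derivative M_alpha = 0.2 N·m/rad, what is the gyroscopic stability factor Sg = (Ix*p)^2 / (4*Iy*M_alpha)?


Sg = Ix^2 * p^2 / (4 * Iy * M_alpha) = (75e-9)^2 * 12900^2 / (4 * 41e-8 * 0.2) = 2.854

2.854


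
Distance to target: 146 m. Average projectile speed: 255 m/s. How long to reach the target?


t = d/v = 146/255 = 0.5725 s

0.5725 s


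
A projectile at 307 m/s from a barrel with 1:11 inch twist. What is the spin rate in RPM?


twist_m = 11*0.0254 = 0.2794 m
spin = v/twist = 307/0.2794 = 1098.783 rev/s
RPM = spin*60 = 1098.783*60 ≈ 65927 RPM

65927 RPM


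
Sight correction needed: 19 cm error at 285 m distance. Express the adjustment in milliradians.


1 mrad subtends 1 cm per 10 m of range, so adj = error_cm / (dist_m / 10) = 19 / (285/10) = 0.6667 mrad

0.6667 mrad


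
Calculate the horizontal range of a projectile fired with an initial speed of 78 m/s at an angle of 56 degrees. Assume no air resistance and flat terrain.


R = v0^2 * sin(2*theta) / g = 78^2 * sin(2*56°) / 9.81 = 575 m

575 m


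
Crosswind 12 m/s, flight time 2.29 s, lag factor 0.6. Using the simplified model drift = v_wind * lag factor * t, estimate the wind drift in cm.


drift = v_wind * lag * t = 12 * 0.6 * 2.29 = 16.488 m ≈ 1649 cm

1649 cm


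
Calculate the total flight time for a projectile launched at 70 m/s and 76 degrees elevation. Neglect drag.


T = 2*v0*sin(theta)/g = 2*70*sin(76°)/9.81 = 13.85 s

13.85 s


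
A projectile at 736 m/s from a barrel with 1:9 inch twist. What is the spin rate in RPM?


twist_m = 9*0.0254 = 0.2286 m
spin = v/twist = 736/0.2286 = 3219.598 rev/s
RPM = spin*60 = 3219.598*60 ≈ 193176 RPM

193176 RPM


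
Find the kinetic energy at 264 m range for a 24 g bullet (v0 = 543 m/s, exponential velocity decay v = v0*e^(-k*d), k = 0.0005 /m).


v = v0*exp(-k*d) = 543*exp(-0.0005*264) = 475.853 m/s
E = 0.5*m*v^2 = 0.5*0.024*475.853^2 = 2717 J

2717 J


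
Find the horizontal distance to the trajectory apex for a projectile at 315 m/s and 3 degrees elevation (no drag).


R = v0^2*sin(2*theta)/g = 315^2*sin(2*3°)/9.81 = 1057.27 m
apex_dist = R/2 = 1057.27/2 = 528.6 m

528.6 m


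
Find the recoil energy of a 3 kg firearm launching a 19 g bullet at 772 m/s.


v_r = m_p*v_p/m_gun = 0.019*772/3 = 4.88933 m/s, E_r = 0.5*m_gun*v_r^2 = 0.5*3*4.88933^2 = 35.86 J

35.86 J


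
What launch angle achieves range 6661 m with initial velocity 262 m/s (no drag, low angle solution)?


sin(2*theta) = R*g/v0^2 = 6661*9.81/262^2 = 0.951932, theta = arcsin(0.951932)/2 = 36.08°

36.08 degrees


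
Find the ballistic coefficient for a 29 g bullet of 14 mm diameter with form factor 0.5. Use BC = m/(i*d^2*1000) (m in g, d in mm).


BC = m/(i*d^2*1000) = 29/(0.5 * 14^2 * 1000) = 0.0002959

0.0002959


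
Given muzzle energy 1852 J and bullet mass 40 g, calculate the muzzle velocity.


v = sqrt(2*E/m) = sqrt(2*1852/0.04) = 304.3 m/s

304.3 m/s


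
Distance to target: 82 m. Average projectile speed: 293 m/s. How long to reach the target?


t = d/v = 82/293 = 0.2799 s

0.2799 s


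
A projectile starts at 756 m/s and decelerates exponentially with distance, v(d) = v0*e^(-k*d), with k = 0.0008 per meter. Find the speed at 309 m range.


v = v0*exp(-k*d) = 756*exp(-0.0008*309) = 590.4 m/s

590.4 m/s


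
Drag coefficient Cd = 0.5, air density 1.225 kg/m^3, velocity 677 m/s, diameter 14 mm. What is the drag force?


A = pi*(d/2)^2 = pi*(14/2000)^2 = 1.53938e-04 m^2
Fd = 0.5*Cd*rho*A*v^2 = 0.5*0.5*1.225*1.53938e-04*677^2 = 21.61 N

21.61 N


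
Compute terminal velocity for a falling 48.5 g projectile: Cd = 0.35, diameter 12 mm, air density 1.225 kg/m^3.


A = pi*(d/2)^2 = pi*(12/2000)^2 = 1.13097e-04 m^2
vt = sqrt(2mg/(Cd*rho*A)) = sqrt(2*0.0485*9.81/(0.35 * 1.225 * 1.13097e-04)) = 140.1 m/s

140.1 m/s


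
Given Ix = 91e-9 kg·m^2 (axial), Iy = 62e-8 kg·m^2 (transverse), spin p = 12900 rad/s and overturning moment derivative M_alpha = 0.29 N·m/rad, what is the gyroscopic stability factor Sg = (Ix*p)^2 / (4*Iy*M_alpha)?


Sg = Ix^2 * p^2 / (4 * Iy * M_alpha) = (91e-9)^2 * 12900^2 / (4 * 62e-8 * 0.29) = 1.916

1.916


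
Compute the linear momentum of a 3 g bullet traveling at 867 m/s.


p = m*v = 0.003*867 = 2.601 kg·m/s

2.601 kg·m/s


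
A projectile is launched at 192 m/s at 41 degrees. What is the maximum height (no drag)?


H = (v0*sin(theta))^2 / (2g) = (192*sin(41°))^2 / (2*9.81) = 808.7 m

808.7 m


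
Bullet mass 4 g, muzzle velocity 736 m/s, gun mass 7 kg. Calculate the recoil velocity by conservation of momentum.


v_recoil = m_p * v_p / m_gun = 0.004 * 736 / 7 = 0.4206 m/s

0.4206 m/s


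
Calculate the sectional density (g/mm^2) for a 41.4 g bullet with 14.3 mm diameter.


SD = m/d^2 = 41.4/14.3^2 = 0.2025 g/mm^2

0.2025 g/mm^2


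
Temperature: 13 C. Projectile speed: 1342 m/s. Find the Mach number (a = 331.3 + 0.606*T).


a = 331.3 + 0.606*(13) = 339.178 m/s
M = v/a = 1342/339.178 = 3.957

3.957


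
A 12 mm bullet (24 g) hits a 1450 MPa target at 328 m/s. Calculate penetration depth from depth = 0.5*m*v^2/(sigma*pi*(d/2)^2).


A = pi*(d/2)^2 = pi*(12/2)^2 = 113.097 mm^2
E = 0.5*m*v^2 = 0.5*0.024*328^2 = 1291.01 J
depth = E/(sigma*A) = 1291.01 J / (1450 MPa * 113.097 mm^2) = 1291.01/(1450 * 113.097) m = 0.00787243 m ≈ 7.872 mm

7.872 mm


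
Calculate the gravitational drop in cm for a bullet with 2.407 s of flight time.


drop = 0.5*g*t^2 = 0.5*9.81*2.407^2 = 28.4178 m ≈ 2842 cm

2842 cm


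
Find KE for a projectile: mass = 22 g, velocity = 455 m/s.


E = 0.5*m*v^2 = 0.5*0.022*455^2 = 2277 J

2277 J


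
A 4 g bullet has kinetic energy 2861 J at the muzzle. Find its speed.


v = sqrt(2*E/m) = sqrt(2*2861/0.004) = 1196 m/s

1196 m/s


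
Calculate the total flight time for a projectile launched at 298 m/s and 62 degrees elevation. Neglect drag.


T = 2*v0*sin(theta)/g = 2*298*sin(62°)/9.81 = 53.64 s

53.64 s


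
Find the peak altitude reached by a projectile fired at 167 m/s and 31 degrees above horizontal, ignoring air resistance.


H = (v0*sin(theta))^2 / (2g) = (167*sin(31°))^2 / (2*9.81) = 377.1 m

377.1 m


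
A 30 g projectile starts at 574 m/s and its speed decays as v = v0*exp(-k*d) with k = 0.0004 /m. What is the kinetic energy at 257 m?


v = v0*exp(-k*d) = 574*exp(-0.0004*257) = 517.924 m/s
E = 0.5*m*v^2 = 0.5*0.03*517.924^2 = 4024 J

4024 J


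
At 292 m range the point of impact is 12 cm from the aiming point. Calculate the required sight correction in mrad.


1 mrad subtends 1 cm per 10 m of range, so adj = error_cm / (dist_m / 10) = 12 / (292/10) = 0.411 mrad

0.411 mrad


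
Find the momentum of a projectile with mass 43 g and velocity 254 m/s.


p = m*v = 0.043*254 = 10.92 kg·m/s

10.92 kg·m/s


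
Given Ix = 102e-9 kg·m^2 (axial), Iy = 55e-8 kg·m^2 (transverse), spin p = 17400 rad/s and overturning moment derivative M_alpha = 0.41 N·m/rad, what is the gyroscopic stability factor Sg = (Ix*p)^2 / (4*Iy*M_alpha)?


Sg = Ix^2 * p^2 / (4 * Iy * M_alpha) = (102e-9)^2 * 17400^2 / (4 * 55e-8 * 0.41) = 3.492

3.492


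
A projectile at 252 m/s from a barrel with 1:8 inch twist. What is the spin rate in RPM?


twist_m = 8*0.0254 = 0.2032 m
spin = v/twist = 252/0.2032 = 1240.157 rev/s
RPM = spin*60 = 1240.157*60 ≈ 74409 RPM

74409 RPM


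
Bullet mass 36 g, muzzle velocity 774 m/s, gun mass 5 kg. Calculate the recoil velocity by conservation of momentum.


v_recoil = m_p * v_p / m_gun = 0.036 * 774 / 5 = 5.573 m/s

5.573 m/s


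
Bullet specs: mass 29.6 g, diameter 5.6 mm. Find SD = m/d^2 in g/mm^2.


SD = m/d^2 = 29.6/5.6^2 = 0.9439 g/mm^2

0.9439 g/mm^2


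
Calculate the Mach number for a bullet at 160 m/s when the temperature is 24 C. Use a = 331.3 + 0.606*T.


a = 331.3 + 0.606*(24) = 345.844 m/s
M = v/a = 160/345.844 = 0.4626

0.4626


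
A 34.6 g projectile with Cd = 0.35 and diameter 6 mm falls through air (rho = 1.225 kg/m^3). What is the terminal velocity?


A = pi*(d/2)^2 = pi*(6/2000)^2 = 2.82743e-05 m^2
vt = sqrt(2mg/(Cd*rho*A)) = sqrt(2*0.0346*9.81/(0.35 * 1.225 * 2.82743e-05)) = 236.6 m/s

236.6 m/s


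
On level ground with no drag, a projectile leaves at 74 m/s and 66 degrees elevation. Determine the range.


R = v0^2 * sin(2*theta) / g = 74^2 * sin(2*66°) / 9.81 = 414.8 m

414.8 m


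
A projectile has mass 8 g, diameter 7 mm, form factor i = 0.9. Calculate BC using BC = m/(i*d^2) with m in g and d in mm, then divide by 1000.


BC = m/(i*d^2*1000) = 8/(0.9 * 7^2 * 1000) = 0.0001814

0.0001814


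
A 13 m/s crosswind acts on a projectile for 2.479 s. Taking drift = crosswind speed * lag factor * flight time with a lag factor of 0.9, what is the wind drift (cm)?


drift = v_wind * lag * t = 13 * 0.9 * 2.479 = 29.0043 m ≈ 2900 cm

2900 cm


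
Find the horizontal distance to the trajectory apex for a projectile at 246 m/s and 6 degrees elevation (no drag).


R = v0^2*sin(2*theta)/g = 246^2*sin(2*6°)/9.81 = 1282.57 m
apex_dist = R/2 = 1282.57/2 = 641.3 m

641.3 m


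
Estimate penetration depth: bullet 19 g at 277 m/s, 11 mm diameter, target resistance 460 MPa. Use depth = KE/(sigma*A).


A = pi*(d/2)^2 = pi*(11/2)^2 = 95.0332 mm^2
E = 0.5*m*v^2 = 0.5*0.019*277^2 = 728.925 J
depth = E/(sigma*A) = 728.925 J / (460 MPa * 95.0332 mm^2) = 728.925/(460 * 95.0332) m = 0.0166744 m ≈ 16.67 mm

16.67 mm


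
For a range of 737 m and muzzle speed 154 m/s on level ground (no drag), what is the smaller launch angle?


sin(2*theta) = R*g/v0^2 = 737*9.81/154^2 = 0.304856, theta = arcsin(0.304856)/2 = 8.875°

8.875 degrees


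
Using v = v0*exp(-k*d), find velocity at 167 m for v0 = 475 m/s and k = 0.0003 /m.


v = v0*exp(-k*d) = 475*exp(-0.0003*167) = 451.8 m/s

451.8 m/s


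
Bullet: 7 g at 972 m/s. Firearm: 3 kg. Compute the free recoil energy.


v_r = m_p*v_p/m_gun = 0.007*972/3 = 2.268 m/s, E_r = 0.5*m_gun*v_r^2 = 0.5*3*2.268^2 = 7.716 J

7.716 J


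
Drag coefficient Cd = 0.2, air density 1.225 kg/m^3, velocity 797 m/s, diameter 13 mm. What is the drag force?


A = pi*(d/2)^2 = pi*(13/2000)^2 = 1.32732e-04 m^2
Fd = 0.5*Cd*rho*A*v^2 = 0.5*0.2*1.225*1.32732e-04*797^2 = 10.33 N

10.33 N


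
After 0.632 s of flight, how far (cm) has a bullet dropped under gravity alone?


drop = 0.5*g*t^2 = 0.5*9.81*0.632^2 = 1.95917 m ≈ 195.9 cm

195.9 cm


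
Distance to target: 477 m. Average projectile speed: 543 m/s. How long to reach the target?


t = d/v = 477/543 = 0.8785 s

0.8785 s


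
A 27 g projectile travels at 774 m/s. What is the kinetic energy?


E = 0.5*m*v^2 = 0.5*0.027*774^2 = 8088 J

8088 J


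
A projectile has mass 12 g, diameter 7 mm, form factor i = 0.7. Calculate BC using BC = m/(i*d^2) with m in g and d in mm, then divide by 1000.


BC = m/(i*d^2*1000) = 12/(0.7 * 7^2 * 1000) = 0.0003499

0.0003499


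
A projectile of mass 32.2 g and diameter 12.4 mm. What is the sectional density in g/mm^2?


SD = m/d^2 = 32.2/12.4^2 = 0.2094 g/mm^2

0.2094 g/mm^2


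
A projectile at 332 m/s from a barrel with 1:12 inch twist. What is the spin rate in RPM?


twist_m = 12*0.0254 = 0.3048 m
spin = v/twist = 332/0.3048 = 1089.239 rev/s
RPM = spin*60 = 1089.239*60 ≈ 65354 RPM

65354 RPM


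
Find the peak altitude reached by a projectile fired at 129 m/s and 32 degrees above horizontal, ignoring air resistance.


H = (v0*sin(theta))^2 / (2g) = (129*sin(32°))^2 / (2*9.81) = 238.2 m

238.2 m


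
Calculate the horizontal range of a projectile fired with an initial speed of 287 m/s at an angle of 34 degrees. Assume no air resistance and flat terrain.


R = v0^2 * sin(2*theta) / g = 287^2 * sin(2*34°) / 9.81 = 7785 m

7785 m


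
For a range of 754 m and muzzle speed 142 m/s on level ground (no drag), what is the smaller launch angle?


sin(2*theta) = R*g/v0^2 = 754*9.81/142^2 = 0.366829, theta = arcsin(0.366829)/2 = 10.76°

10.76 degrees


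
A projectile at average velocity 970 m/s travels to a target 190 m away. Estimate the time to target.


t = d/v = 190/970 = 0.1959 s

0.1959 s


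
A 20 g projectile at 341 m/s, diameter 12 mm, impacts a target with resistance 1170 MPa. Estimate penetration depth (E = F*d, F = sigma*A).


A = pi*(d/2)^2 = pi*(12/2)^2 = 113.097 mm^2
E = 0.5*m*v^2 = 0.5*0.02*341^2 = 1162.81 J
depth = E/(sigma*A) = 1162.81 J / (1170 MPa * 113.097 mm^2) = 1162.81/(1170 * 113.097) m = 0.0087876 m ≈ 8.788 mm

8.788 mm


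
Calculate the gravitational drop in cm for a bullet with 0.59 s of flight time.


drop = 0.5*g*t^2 = 0.5*9.81*0.59^2 = 1.70743 m ≈ 170.7 cm

170.7 cm


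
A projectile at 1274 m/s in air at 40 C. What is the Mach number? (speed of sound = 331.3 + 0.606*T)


a = 331.3 + 0.606*(40) = 355.54 m/s
M = v/a = 1274/355.54 = 3.583

3.583


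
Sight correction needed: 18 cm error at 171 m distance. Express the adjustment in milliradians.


1 mrad subtends 1 cm per 10 m of range, so adj = error_cm / (dist_m / 10) = 18 / (171/10) = 1.053 mrad

1.053 mrad


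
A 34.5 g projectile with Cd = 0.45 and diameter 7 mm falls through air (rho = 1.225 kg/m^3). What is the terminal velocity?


A = pi*(d/2)^2 = pi*(7/2000)^2 = 3.84845e-05 m^2
vt = sqrt(2mg/(Cd*rho*A)) = sqrt(2*0.0345*9.81/(0.45 * 1.225 * 3.84845e-05)) = 178.6 m/s

178.6 m/s


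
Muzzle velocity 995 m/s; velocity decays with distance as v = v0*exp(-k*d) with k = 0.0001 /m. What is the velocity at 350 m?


v = v0*exp(-k*d) = 995*exp(-0.0001*350) = 960.8 m/s

960.8 m/s


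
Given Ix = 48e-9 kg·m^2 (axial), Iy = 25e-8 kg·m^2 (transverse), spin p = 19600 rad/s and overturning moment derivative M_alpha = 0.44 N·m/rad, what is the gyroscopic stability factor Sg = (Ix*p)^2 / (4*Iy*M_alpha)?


Sg = Ix^2 * p^2 / (4 * Iy * M_alpha) = (48e-9)^2 * 19600^2 / (4 * 25e-8 * 0.44) = 2.012

2.012


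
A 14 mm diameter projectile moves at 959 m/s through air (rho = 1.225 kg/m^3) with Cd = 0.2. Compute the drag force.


A = pi*(d/2)^2 = pi*(14/2000)^2 = 1.53938e-04 m^2
Fd = 0.5*Cd*rho*A*v^2 = 0.5*0.2*1.225*1.53938e-04*959^2 = 17.34 N

17.34 N


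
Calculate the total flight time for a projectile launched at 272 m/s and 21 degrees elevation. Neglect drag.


T = 2*v0*sin(theta)/g = 2*272*sin(21°)/9.81 = 19.87 s

19.87 s


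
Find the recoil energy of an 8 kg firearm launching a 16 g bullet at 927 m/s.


v_r = m_p*v_p/m_gun = 0.016*927/8 = 1.854 m/s, E_r = 0.5*m_gun*v_r^2 = 0.5*8*1.854^2 = 13.75 J

13.75 J


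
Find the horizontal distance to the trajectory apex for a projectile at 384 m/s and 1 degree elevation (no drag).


R = v0^2*sin(2*theta)/g = 384^2*sin(2*1°)/9.81 = 524.581 m
apex_dist = R/2 = 524.581/2 = 262.3 m

262.3 m


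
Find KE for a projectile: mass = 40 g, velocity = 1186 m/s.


E = 0.5*m*v^2 = 0.5*0.04*1186^2 = 28132 J

28132 J


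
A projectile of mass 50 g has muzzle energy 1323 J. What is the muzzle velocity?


v = sqrt(2*E/m) = sqrt(2*1323/0.05) = 230 m/s

230 m/s


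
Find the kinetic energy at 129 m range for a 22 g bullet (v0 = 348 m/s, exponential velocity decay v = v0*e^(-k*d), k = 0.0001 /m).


v = v0*exp(-k*d) = 348*exp(-0.0001*129) = 343.54 m/s
E = 0.5*m*v^2 = 0.5*0.022*343.54^2 = 1298 J

1298 J


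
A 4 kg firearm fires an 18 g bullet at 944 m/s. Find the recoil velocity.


v_recoil = m_p * v_p / m_gun = 0.018 * 944 / 4 = 4.248 m/s

4.248 m/s


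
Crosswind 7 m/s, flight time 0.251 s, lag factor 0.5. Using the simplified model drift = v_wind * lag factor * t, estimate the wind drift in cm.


drift = v_wind * lag * t = 7 * 0.5 * 0.251 = 0.8785 m ≈ 87.85 cm

87.85 cm


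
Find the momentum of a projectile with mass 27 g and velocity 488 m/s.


p = m*v = 0.027*488 = 13.18 kg·m/s

13.18 kg·m/s


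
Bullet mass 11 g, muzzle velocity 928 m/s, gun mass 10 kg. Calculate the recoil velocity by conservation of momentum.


v_recoil = m_p * v_p / m_gun = 0.011 * 928 / 10 = 1.021 m/s

1.021 m/s


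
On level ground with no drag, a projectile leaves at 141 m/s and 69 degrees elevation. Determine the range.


R = v0^2 * sin(2*theta) / g = 141^2 * sin(2*69°) / 9.81 = 1356 m

1356 m


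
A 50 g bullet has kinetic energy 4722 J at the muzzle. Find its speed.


v = sqrt(2*E/m) = sqrt(2*4722/0.05) = 434.6 m/s

434.6 m/s


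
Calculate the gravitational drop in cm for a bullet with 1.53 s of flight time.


drop = 0.5*g*t^2 = 0.5*9.81*1.53^2 = 11.4821 m ≈ 1148 cm

1148 cm


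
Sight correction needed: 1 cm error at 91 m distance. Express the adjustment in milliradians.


1 mrad subtends 1 cm per 10 m of range, so adj = error_cm / (dist_m / 10) = 1 / (91/10) = 0.1099 mrad

0.1099 mrad


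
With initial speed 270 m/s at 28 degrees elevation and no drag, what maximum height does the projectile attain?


H = (v0*sin(theta))^2 / (2g) = (270*sin(28°))^2 / (2*9.81) = 818.9 m

818.9 m


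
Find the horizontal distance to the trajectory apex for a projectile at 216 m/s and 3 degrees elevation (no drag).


R = v0^2*sin(2*theta)/g = 216^2*sin(2*3°)/9.81 = 497.134 m
apex_dist = R/2 = 497.134/2 = 248.6 m

248.6 m


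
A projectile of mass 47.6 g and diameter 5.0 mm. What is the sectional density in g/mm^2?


SD = m/d^2 = 47.6/5.0^2 = 1.904 g/mm^2

1.904 g/mm^2


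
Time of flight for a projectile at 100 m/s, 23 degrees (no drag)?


T = 2*v0*sin(theta)/g = 2*100*sin(23°)/9.81 = 7.966 s

7.966 s


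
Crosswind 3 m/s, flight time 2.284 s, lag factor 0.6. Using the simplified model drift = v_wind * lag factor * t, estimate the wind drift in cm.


drift = v_wind * lag * t = 3 * 0.6 * 2.284 = 4.1112 m ≈ 411.1 cm

411.1 cm


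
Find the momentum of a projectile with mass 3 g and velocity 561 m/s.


p = m*v = 0.003*561 = 1.683 kg·m/s

1.683 kg·m/s


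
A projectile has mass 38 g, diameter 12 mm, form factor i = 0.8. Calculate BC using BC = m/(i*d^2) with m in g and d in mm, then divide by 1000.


BC = m/(i*d^2*1000) = 38/(0.8 * 12^2 * 1000) = 0.0003299

0.0003299


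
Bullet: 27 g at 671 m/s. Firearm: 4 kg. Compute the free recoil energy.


v_r = m_p*v_p/m_gun = 0.027*671/4 = 4.52925 m/s, E_r = 0.5*m_gun*v_r^2 = 0.5*4*4.52925^2 = 41.03 J

41.03 J


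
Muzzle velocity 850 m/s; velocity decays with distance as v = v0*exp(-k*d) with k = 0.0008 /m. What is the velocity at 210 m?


v = v0*exp(-k*d) = 850*exp(-0.0008*210) = 718.6 m/s

718.6 m/s


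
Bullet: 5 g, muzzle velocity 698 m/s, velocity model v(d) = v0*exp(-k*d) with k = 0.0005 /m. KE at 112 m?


v = v0*exp(-k*d) = 698*exp(-0.0005*112) = 659.986 m/s
E = 0.5*m*v^2 = 0.5*0.005*659.986^2 = 1089 J

1089 J


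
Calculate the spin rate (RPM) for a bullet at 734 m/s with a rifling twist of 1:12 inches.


twist_m = 12*0.0254 = 0.3048 m
spin = v/twist = 734/0.3048 = 2408.136 rev/s
RPM = spin*60 = 2408.136*60 ≈ 144488 RPM

144488 RPM


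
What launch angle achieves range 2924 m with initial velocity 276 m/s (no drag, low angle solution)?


sin(2*theta) = R*g/v0^2 = 2924*9.81/276^2 = 0.376555, theta = arcsin(0.376555)/2 = 11.06°

11.06 degrees


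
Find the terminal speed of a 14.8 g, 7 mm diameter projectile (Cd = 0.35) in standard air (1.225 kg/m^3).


A = pi*(d/2)^2 = pi*(7/2000)^2 = 3.84845e-05 m^2
vt = sqrt(2mg/(Cd*rho*A)) = sqrt(2*0.0148*9.81/(0.35 * 1.225 * 3.84845e-05)) = 132.7 m/s

132.7 m/s


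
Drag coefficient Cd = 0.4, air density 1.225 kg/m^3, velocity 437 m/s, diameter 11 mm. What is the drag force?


A = pi*(d/2)^2 = pi*(11/2000)^2 = 9.50332e-05 m^2
Fd = 0.5*Cd*rho*A*v^2 = 0.5*0.4*1.225*9.50332e-05*437^2 = 4.446 N

4.446 N


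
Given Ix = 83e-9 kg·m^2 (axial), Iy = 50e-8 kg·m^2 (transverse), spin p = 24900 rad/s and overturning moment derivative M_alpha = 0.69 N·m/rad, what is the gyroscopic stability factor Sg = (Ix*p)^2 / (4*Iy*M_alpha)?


Sg = Ix^2 * p^2 / (4 * Iy * M_alpha) = (83e-9)^2 * 24900^2 / (4 * 50e-8 * 0.69) = 3.095

3.095


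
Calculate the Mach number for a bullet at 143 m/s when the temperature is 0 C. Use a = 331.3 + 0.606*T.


a = 331.3 + 0.606*(0) = 331.3 m/s
M = v/a = 143/331.3 = 0.4316

0.4316


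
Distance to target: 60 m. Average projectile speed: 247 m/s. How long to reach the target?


t = d/v = 60/247 = 0.2429 s

0.2429 s


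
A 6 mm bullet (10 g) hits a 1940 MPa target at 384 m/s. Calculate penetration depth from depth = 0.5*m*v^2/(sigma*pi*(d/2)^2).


A = pi*(d/2)^2 = pi*(6/2)^2 = 28.2743 mm^2
E = 0.5*m*v^2 = 0.5*0.01*384^2 = 737.28 J
depth = E/(sigma*A) = 737.28 J / (1940 MPa * 28.2743 mm^2) = 737.28/(1940 * 28.2743) m = 0.0134412 m ≈ 13.44 mm

13.44 mm


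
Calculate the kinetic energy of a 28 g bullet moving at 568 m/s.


E = 0.5*m*v^2 = 0.5*0.028*568^2 = 4517 J

4517 J


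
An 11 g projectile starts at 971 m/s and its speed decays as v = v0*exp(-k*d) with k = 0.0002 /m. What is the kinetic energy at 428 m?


v = v0*exp(-k*d) = 971*exp(-0.0002*428) = 891.34 m/s
E = 0.5*m*v^2 = 0.5*0.011*891.34^2 = 4370 J

4370 J


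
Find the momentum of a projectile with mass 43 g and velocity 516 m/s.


p = m*v = 0.043*516 = 22.19 kg·m/s

22.19 kg·m/s


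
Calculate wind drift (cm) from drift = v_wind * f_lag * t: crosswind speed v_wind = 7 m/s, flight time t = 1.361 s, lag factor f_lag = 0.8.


drift = v_wind * lag * t = 7 * 0.8 * 1.361 = 7.6216 m ≈ 762.2 cm

762.2 cm


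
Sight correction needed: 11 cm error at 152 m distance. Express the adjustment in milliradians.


1 mrad subtends 1 cm per 10 m of range, so adj = error_cm / (dist_m / 10) = 11 / (152/10) = 0.7237 mrad

0.7237 mrad


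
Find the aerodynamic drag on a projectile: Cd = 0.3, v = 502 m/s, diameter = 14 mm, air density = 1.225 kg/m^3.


A = pi*(d/2)^2 = pi*(14/2000)^2 = 1.53938e-04 m^2
Fd = 0.5*Cd*rho*A*v^2 = 0.5*0.3*1.225*1.53938e-04*502^2 = 7.128 N

7.128 N


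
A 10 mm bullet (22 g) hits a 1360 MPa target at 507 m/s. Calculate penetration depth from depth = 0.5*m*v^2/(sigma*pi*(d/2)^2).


A = pi*(d/2)^2 = pi*(10/2)^2 = 78.5398 mm^2
E = 0.5*m*v^2 = 0.5*0.022*507^2 = 2827.54 J
depth = E/(sigma*A) = 2827.54 J / (1360 MPa * 78.5398 mm^2) = 2827.54/(1360 * 78.5398) m = 0.0264716 m ≈ 26.47 mm

26.47 mm


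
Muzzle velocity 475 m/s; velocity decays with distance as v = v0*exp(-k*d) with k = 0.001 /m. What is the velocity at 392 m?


v = v0*exp(-k*d) = 475*exp(-0.001*392) = 321 m/s

321 m/s


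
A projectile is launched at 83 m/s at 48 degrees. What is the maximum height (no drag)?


H = (v0*sin(theta))^2 / (2g) = (83*sin(48°))^2 / (2*9.81) = 193.9 m

193.9 m


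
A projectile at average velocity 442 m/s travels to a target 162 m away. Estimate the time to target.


t = d/v = 162/442 = 0.3665 s

0.3665 s


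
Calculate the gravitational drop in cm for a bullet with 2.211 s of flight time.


drop = 0.5*g*t^2 = 0.5*9.81*2.211^2 = 23.9782 m ≈ 2398 cm

2398 cm


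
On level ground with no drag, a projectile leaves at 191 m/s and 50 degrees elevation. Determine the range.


R = v0^2 * sin(2*theta) / g = 191^2 * sin(2*50°) / 9.81 = 3662 m

3662 m


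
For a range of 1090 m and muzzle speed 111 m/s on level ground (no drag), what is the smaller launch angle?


sin(2*theta) = R*g/v0^2 = 1090*9.81/111^2 = 0.86786, theta = arcsin(0.86786)/2 = 30.11°

30.11 degrees


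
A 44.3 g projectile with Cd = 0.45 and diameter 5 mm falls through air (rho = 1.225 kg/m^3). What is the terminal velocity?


A = pi*(d/2)^2 = pi*(5/2000)^2 = 1.96350e-05 m^2
vt = sqrt(2mg/(Cd*rho*A)) = sqrt(2*0.0443*9.81/(0.45 * 1.225 * 1.96350e-05)) = 283.4 m/s

283.4 m/s


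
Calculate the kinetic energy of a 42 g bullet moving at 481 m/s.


E = 0.5*m*v^2 = 0.5*0.042*481^2 = 4859 J

4859 J


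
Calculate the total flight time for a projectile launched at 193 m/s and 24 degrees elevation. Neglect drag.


T = 2*v0*sin(theta)/g = 2*193*sin(24°)/9.81 = 16 s

16 s


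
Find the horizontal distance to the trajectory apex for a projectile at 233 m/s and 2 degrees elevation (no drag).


R = v0^2*sin(2*theta)/g = 233^2*sin(2*2°)/9.81 = 386.036 m
apex_dist = R/2 = 386.036/2 = 193 m

193 m


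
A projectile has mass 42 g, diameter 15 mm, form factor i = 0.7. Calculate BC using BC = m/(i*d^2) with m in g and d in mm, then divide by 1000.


BC = m/(i*d^2*1000) = 42/(0.7 * 15^2 * 1000) = 0.0002667

0.0002667


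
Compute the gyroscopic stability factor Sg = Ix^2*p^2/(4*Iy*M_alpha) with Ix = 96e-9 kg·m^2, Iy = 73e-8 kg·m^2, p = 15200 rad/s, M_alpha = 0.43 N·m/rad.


Sg = Ix^2 * p^2 / (4 * Iy * M_alpha) = (96e-9)^2 * 15200^2 / (4 * 73e-8 * 0.43) = 1.696

1.696


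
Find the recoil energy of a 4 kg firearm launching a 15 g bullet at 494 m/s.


v_r = m_p*v_p/m_gun = 0.015*494/4 = 1.8525 m/s, E_r = 0.5*m_gun*v_r^2 = 0.5*4*1.8525^2 = 6.864 J

6.864 J


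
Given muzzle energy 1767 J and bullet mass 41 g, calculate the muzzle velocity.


v = sqrt(2*E/m) = sqrt(2*1767/0.041) = 293.6 m/s

293.6 m/s


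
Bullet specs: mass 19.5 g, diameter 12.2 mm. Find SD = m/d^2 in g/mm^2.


SD = m/d^2 = 19.5/12.2^2 = 0.131 g/mm^2

0.131 g/mm^2


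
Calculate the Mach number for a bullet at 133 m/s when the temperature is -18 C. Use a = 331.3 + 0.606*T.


a = 331.3 + 0.606*(-18) = 320.392 m/s
M = v/a = 133/320.392 = 0.4151

0.4151


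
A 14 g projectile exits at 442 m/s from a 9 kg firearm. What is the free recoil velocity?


v_recoil = m_p * v_p / m_gun = 0.014 * 442 / 9 = 0.6876 m/s

0.6876 m/s


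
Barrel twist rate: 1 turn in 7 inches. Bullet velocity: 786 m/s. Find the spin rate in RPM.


twist_m = 7*0.0254 = 0.1778 m
spin = v/twist = 786/0.1778 = 4420.697 rev/s
RPM = spin*60 = 4420.697*60 ≈ 265242 RPM

265242 RPM


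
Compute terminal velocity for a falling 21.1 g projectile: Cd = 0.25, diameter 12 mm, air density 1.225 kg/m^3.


A = pi*(d/2)^2 = pi*(12/2000)^2 = 1.13097e-04 m^2
vt = sqrt(2mg/(Cd*rho*A)) = sqrt(2*0.0211*9.81/(0.25 * 1.225 * 1.13097e-04)) = 109.3 m/s

109.3 m/s


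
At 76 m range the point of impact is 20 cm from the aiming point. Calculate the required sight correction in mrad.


1 mrad subtends 1 cm per 10 m of range, so adj = error_cm / (dist_m / 10) = 20 / (76/10) = 2.632 mrad

2.632 mrad


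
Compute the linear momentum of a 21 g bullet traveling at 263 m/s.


p = m*v = 0.021*263 = 5.523 kg·m/s

5.523 kg·m/s


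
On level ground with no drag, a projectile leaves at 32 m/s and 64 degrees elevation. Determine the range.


R = v0^2 * sin(2*theta) / g = 32^2 * sin(2*64°) / 9.81 = 82.26 m

82.26 m


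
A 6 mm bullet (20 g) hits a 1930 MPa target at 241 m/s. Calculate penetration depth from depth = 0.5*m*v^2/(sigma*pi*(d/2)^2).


A = pi*(d/2)^2 = pi*(6/2)^2 = 28.2743 mm^2
E = 0.5*m*v^2 = 0.5*0.02*241^2 = 580.81 J
depth = E/(sigma*A) = 580.81 J / (1930 MPa * 28.2743 mm^2) = 580.81/(1930 * 28.2743) m = 0.0106435 m ≈ 10.64 mm

10.64 mm


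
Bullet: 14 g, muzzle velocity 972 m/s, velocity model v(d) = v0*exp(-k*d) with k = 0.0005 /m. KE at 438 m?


v = v0*exp(-k*d) = 972*exp(-0.0005*438) = 780.829 m/s
E = 0.5*m*v^2 = 0.5*0.014*780.829^2 = 4268 J

4268 J


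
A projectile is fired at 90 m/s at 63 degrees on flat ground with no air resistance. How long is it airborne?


T = 2*v0*sin(theta)/g = 2*90*sin(63°)/9.81 = 16.35 s

16.35 s


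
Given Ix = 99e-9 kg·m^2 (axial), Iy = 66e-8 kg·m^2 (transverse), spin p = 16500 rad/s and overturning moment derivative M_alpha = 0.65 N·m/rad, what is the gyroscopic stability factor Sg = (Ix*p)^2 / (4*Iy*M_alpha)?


Sg = Ix^2 * p^2 / (4 * Iy * M_alpha) = (99e-9)^2 * 16500^2 / (4 * 66e-8 * 0.65) = 1.555

1.555


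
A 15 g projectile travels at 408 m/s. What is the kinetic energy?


E = 0.5*m*v^2 = 0.5*0.015*408^2 = 1248 J

1248 J


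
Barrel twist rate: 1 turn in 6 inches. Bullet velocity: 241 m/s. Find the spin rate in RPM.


twist_m = 6*0.0254 = 0.1524 m
spin = v/twist = 241/0.1524 = 1581.365 rev/s
RPM = spin*60 = 1581.365*60 ≈ 94882 RPM

94882 RPM


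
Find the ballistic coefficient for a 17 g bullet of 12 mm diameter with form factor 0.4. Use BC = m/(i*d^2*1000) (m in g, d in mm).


BC = m/(i*d^2*1000) = 17/(0.4 * 12^2 * 1000) = 0.0002951

0.0002951


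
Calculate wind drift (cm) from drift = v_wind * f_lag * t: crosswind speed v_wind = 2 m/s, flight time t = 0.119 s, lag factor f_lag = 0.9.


drift = v_wind * lag * t = 2 * 0.9 * 0.119 = 0.2142 m ≈ 21.42 cm

21.42 cm


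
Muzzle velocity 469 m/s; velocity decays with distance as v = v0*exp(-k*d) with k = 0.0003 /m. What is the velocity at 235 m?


v = v0*exp(-k*d) = 469*exp(-0.0003*235) = 437.1 m/s

437.1 m/s


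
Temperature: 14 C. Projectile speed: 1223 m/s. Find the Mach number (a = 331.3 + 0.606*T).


a = 331.3 + 0.606*(14) = 339.784 m/s
M = v/a = 1223/339.784 = 3.599

3.599


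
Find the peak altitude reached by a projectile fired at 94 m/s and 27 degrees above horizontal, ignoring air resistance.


H = (v0*sin(theta))^2 / (2g) = (94*sin(27°))^2 / (2*9.81) = 92.82 m

92.82 m


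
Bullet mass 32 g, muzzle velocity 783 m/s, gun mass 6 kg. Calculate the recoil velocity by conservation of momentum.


v_recoil = m_p * v_p / m_gun = 0.032 * 783 / 6 = 4.176 m/s

4.176 m/s


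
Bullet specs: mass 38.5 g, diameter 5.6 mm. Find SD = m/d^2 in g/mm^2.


SD = m/d^2 = 38.5/5.6^2 = 1.228 g/mm^2

1.228 g/mm^2


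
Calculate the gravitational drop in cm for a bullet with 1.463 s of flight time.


drop = 0.5*g*t^2 = 0.5*9.81*1.463^2 = 10.4985 m ≈ 1050 cm

1050 cm


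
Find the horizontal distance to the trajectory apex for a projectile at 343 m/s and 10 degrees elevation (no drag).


R = v0^2*sin(2*theta)/g = 343^2*sin(2*10°)/9.81 = 4101.77 m
apex_dist = R/2 = 4101.77/2 = 2051 m

2051 m


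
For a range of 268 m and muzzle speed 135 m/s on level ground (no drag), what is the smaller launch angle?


sin(2*theta) = R*g/v0^2 = 268*9.81/135^2 = 0.144257, theta = arcsin(0.144257)/2 = 4.147°

4.147 degrees


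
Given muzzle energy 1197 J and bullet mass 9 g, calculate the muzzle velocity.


v = sqrt(2*E/m) = sqrt(2*1197/0.009) = 515.8 m/s

515.8 m/s


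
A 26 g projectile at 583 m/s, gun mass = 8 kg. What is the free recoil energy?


v_r = m_p*v_p/m_gun = 0.026*583/8 = 1.89475 m/s, E_r = 0.5*m_gun*v_r^2 = 0.5*8*1.89475^2 = 14.36 J

14.36 J


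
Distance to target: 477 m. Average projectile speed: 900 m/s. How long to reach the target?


t = d/v = 477/900 = 0.53 s

0.53 s


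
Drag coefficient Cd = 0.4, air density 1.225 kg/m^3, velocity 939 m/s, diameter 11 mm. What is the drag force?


A = pi*(d/2)^2 = pi*(11/2000)^2 = 9.50332e-05 m^2
Fd = 0.5*Cd*rho*A*v^2 = 0.5*0.4*1.225*9.50332e-05*939^2 = 20.53 N

20.53 N


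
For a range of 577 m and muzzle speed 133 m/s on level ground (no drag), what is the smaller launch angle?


sin(2*theta) = R*g/v0^2 = 577*9.81/133^2 = 0.319994, theta = arcsin(0.319994)/2 = 9.331°

9.331 degrees


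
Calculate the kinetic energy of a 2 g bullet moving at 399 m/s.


E = 0.5*m*v^2 = 0.5*0.002*399^2 = 159.2 J

159.2 J


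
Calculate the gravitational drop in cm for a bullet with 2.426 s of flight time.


drop = 0.5*g*t^2 = 0.5*9.81*2.426^2 = 28.8683 m ≈ 2887 cm

2887 cm


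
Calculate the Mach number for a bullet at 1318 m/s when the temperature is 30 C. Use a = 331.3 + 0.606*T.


a = 331.3 + 0.606*(30) = 349.48 m/s
M = v/a = 1318/349.48 = 3.771

3.771


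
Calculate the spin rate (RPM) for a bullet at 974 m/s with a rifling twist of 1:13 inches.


twist_m = 13*0.0254 = 0.3302 m
spin = v/twist = 974/0.3302 = 2949.727 rev/s
RPM = spin*60 = 2949.727*60 ≈ 176984 RPM

176984 RPM


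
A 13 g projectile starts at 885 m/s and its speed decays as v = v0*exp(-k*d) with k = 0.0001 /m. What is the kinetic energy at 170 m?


v = v0*exp(-k*d) = 885*exp(-0.0001*170) = 870.082 m/s
E = 0.5*m*v^2 = 0.5*0.013*870.082^2 = 4921 J

4921 J


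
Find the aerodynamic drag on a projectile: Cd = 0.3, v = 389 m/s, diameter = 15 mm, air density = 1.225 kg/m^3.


A = pi*(d/2)^2 = pi*(15/2000)^2 = 1.76715e-04 m^2
Fd = 0.5*Cd*rho*A*v^2 = 0.5*0.3*1.225*1.76715e-04*389^2 = 4.914 N

4.914 N


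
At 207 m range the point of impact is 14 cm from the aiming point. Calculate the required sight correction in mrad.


1 mrad subtends 1 cm per 10 m of range, so adj = error_cm / (dist_m / 10) = 14 / (207/10) = 0.6763 mrad

0.6763 mrad


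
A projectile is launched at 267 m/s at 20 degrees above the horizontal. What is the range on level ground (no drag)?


R = v0^2 * sin(2*theta) / g = 267^2 * sin(2*20°) / 9.81 = 4671 m

4671 m


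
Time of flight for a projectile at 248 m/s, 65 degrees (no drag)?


T = 2*v0*sin(theta)/g = 2*248*sin(65°)/9.81 = 45.82 s

45.82 s


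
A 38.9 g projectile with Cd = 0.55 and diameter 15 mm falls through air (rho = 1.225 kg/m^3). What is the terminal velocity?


A = pi*(d/2)^2 = pi*(15/2000)^2 = 1.76715e-04 m^2
vt = sqrt(2mg/(Cd*rho*A)) = sqrt(2*0.0389*9.81/(0.55 * 1.225 * 1.76715e-04)) = 80.06 m/s

80.06 m/s


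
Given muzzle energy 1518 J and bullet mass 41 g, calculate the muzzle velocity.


v = sqrt(2*E/m) = sqrt(2*1518/0.041) = 272.1 m/s

272.1 m/s


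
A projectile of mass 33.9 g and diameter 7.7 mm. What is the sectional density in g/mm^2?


SD = m/d^2 = 33.9/7.7^2 = 0.5718 g/mm^2

0.5718 g/mm^2


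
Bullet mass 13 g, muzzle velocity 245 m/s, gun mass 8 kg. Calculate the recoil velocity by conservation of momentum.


v_recoil = m_p * v_p / m_gun = 0.013 * 245 / 8 = 0.3981 m/s

0.3981 m/s
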